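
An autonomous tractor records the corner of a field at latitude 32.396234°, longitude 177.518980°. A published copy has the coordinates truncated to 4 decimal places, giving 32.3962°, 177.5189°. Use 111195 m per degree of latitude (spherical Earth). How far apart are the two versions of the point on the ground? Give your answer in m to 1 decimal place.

Δlat = 32.396234 − 32.3962 = +0.000034°; Δlon = 177.518980 − 177.5189 = +0.000080°.
North–south shift: 0.000034 × 111195 = 3.78063 m.
E–W at 32.3962°: 0.000080° × 111195 × cos 32.3962° = 0.000080 × 111195 × 0.8444 ≈ 7.51112 m.
Hypotenuse of the two orthogonal shifts: √(3.78063² + 7.51112²) = 8.40893 m.

8.4 m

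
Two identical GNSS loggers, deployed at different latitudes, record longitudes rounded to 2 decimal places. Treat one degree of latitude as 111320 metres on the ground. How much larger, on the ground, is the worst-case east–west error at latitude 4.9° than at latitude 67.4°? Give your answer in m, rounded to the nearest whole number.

Rounding to 2 decimal places leaves the longitude within ±0.005° of the true value.
At 4.9°: 0.005° × 111320 × cos 4.9° = 0.005 × 111320 × 0.9963 ≈ 554.57 m.
Error at 67.4° = 0.005° × 111320 × cos 67.4° ≈ 556.6 × 0.3843 = 213.9 m.
Difference: 554.57 − 213.9 = 340.67 m.

341 m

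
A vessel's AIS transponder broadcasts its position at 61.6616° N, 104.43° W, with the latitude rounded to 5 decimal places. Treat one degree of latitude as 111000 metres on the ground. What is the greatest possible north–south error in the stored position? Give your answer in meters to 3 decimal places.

Rounding to 5 decimal places leaves the latitude within ±5e-06° of the true value.
Along the meridian that is 5e-06° × 111000 m/° = 0.555 m.

0.555 meters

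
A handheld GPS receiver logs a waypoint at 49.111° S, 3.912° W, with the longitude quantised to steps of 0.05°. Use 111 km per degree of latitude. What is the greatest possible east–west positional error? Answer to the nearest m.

With a 0.05° grid the true value lies within half a step, ±0.05°/2 = ±0.025°, of the stored one.
At latitude 49.111° a degree of longitude spans 111000 m × cos 49.111° = 111000 × 0.6546 ≈ 72660.1 m.
East–west error: 0.025° × 72660.1 m/° ≈ 1816.5 m.

1817 m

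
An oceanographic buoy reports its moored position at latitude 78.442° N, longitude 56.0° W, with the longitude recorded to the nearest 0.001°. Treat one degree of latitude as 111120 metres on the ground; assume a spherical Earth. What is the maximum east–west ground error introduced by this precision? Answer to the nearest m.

11 m

Rounding to 3 decimal places leaves the longitude within ±0.0005° of the true value.
One degree of longitude at 78.442° is 111120 × cos 78.442° ≈ 111120 × 0.2004 = 22264 m.
Maximum E–W displacement: 0.0005 × 22264 = 11.132 m.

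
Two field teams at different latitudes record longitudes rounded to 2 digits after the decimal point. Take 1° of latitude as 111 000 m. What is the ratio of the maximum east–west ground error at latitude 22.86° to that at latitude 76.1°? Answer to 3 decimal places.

3.836

Rounding to 2 decimal places leaves the longitude within ±0.005° of the true value.
Error at 22.86° = 0.005° × 111000 × cos 22.86° ≈ 555 × 0.9215 = 511.41 m.
Error at 76.1° = 0.005° × 111000 × cos 76.1° ≈ 555 × 0.2402 = 133.33 m.
The ratio reduces to cos 22.86° / cos 76.1° = 0.9215/0.2402 ≈ 3.8358.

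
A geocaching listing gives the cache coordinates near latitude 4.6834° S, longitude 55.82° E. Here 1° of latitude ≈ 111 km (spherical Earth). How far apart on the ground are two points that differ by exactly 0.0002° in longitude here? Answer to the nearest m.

22 m

At 4.6834° a degree of longitude is 111000 × cos 4.6834° ≈ 110629 m, so 0.0002° corresponds to 22.1259 m.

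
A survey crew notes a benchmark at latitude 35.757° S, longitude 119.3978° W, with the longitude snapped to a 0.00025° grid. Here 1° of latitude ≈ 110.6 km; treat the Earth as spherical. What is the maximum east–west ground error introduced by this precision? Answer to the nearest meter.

11 meters

With a 0.00025° grid the true value lies within half a step, ±0.00025°/2 = ±0.000125°, of the stored one.
At latitude 35.757° a degree of longitude spans 110600 m × cos 35.757° = 110600 × 0.8115 ≈ 89752.2 m.
East–west error: 0.000125° × 89752.2 m/° ≈ 11.219 m.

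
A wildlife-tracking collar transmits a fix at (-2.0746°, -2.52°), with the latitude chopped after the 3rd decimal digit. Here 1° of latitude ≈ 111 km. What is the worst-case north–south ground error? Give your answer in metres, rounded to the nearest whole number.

111 metres

Truncating at 3 decimal places can drop up to a full unit in the last place, so the latitude may be off by as much as 0.001°.
Along the meridian that is 0.001° × 111000 m/° = 111 m.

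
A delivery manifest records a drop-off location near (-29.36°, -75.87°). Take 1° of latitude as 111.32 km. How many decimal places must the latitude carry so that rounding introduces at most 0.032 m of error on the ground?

One degree of latitude covers 111320 m.
With N decimal places the half-ulp bound is 0.5·10⁻ᴺ°, or 0.5·10⁻ᴺ × 111320 m on the ground.
Need 0.5 × 111320 × 10⁻ᴺ ≤ 0.032 → 10⁻ᴺ ≤ 5.749e-07, so N ≥ 6.24.
At 6 places the error can reach 0.0557 m, but 7 places keeps it to 0.00557 m.

7 decimal places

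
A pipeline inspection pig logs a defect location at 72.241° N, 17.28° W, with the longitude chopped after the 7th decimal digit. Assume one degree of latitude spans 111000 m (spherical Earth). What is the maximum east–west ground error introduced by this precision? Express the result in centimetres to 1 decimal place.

0.3 centimetres

Truncating at 7 decimal places can drop up to a full unit in the last place, so the longitude may be off by as much as 1e-07°.
Parallels shrink by cos φ, so at 72.241° a degree of longitude is 111000 × 0.3050 ≈ 33856.5 m.
Maximum E–W displacement: 1e-07 × 33856.5 = 0.00338565 m.
That is 0.00338565 m = 0.33857 cm.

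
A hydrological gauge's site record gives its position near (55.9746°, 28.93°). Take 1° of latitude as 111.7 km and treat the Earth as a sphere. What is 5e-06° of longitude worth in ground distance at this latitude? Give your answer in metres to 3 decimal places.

One degree of longitude here spans 111700 × cos 55.9746° = 111700 × 0.5596 ≈ 62502.9 m; 5e-06° of that is 0.312514 m.

0.313 metres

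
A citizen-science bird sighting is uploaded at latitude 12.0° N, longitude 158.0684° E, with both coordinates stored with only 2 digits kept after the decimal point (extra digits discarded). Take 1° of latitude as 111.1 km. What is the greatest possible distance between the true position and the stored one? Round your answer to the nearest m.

Truncating at 2 decimal places can drop up to a full unit in the last place, so each coordinate may be off by as much as 0.01°.
North–south component: 0.01° × 111100 = 1111 m.
E–W at 12°: 0.01° × 111100 × cos 12° = 0.01 × 111100 × 0.9781 ≈ 1086.72 m.
Combining orthogonally: (1111² + 1086.72²)^½ ≈ 1554.12 m.

1554 m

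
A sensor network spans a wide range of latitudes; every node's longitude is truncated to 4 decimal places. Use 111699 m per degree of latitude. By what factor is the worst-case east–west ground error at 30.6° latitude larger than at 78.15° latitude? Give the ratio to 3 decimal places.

4.192

Truncating at 4 decimal places can drop up to a full unit in the last place, so the longitude may be off by as much as 0.0001°.
At 30.6°: 0.0001° × 111699 × cos 30.6° = 0.0001 × 111699 × 0.8607 ≈ 9.6144 m.
Error at 78.15° = 0.0001° × 111699 × cos 78.15° ≈ 11.17 × 0.2054 = 2.2937 m.
The ratio reduces to cos 30.6° / cos 78.15° = 0.8607/0.2054 ≈ 4.1916.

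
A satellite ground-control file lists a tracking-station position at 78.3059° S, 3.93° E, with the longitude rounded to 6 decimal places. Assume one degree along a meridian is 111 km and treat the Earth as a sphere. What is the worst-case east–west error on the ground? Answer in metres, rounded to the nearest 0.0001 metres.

0.0112 metres

Rounding to 6 decimal places leaves the longitude within ±5e-07° of the true value.
One degree of longitude at 78.3059° is 111000 × cos 78.3059° ≈ 111000 × 0.2027 = 22498.2 m.
East–west error: 5e-07° × 22498.2 m/° ≈ 0.0112491 m.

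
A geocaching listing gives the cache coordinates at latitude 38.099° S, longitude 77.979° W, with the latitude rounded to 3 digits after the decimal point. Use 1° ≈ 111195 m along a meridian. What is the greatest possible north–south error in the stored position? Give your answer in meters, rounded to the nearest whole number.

Rounding to 3 decimal places leaves the latitude within ±0.0005° of the true value.
Along the meridian that is 0.0005° × 111195 m/° = 55.5975 m.

56 meters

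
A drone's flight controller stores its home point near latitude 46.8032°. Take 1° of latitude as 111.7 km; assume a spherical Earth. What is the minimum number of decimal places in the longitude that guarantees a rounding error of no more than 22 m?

4 decimal places

At 46.8032° one degree of longitude covers 111700 × cos 46.8032° ≈ 111700 × 0.6845 ≈ 76459.4 m.
N decimal places → at most half a unit in the last place, 0.5 × 10⁻ᴺ° = 76459.4/2 × 10⁻ᴺ m.
Need 0.5 × 76459.4 × 10⁻ᴺ ≤ 22 → 10⁻ᴺ ≤ 5.755e-04, so N ≥ 3.24.
At 3 places the error can reach 38.2 m, but 4 places keeps it to 3.82 m.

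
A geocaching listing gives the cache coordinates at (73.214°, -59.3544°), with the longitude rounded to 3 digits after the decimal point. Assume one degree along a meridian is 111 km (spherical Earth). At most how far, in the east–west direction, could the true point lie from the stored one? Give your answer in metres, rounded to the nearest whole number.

16 metres

Rounding to 3 decimal places leaves the longitude within ±0.0005° of the true value.
Parallels shrink by cos φ, so at 73.214° a degree of longitude is 111000 × 0.2888 ≈ 32056.6 m.
So at most 0.0005° × 32056.6 ≈ 16.0283 m east–west.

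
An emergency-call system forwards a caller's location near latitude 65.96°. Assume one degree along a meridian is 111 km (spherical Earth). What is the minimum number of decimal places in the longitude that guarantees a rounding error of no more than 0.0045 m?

At 65.96° one degree of longitude covers 111000 × cos 65.96° ≈ 111000 × 0.4074 ≈ 45218.5 m.
N decimal places → at most half a unit in the last place, 0.5 × 10⁻ᴺ° = 45218.5/2 × 10⁻ᴺ m.
Setting 22609.3 × 10⁻ᴺ ≤ 0.0045 gives 10ᴺ ≥ 5.024e+06, i.e. N ≥ 6.70.
At 6 places the error can reach 0.0226 m, but 7 places keeps it to 0.00226 m.

7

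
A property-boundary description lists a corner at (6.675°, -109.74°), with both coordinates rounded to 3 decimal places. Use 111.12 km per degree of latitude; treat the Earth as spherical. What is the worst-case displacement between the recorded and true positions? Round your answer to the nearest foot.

Rounding to 3 decimal places leaves each coordinate within ±0.0005° of the true value.
N–S: 0.0005° × 111120 m/° = 55.56 m.
E–W at 6.675°: 0.0005° × 111120 × cos 6.675° = 0.0005 × 111120 × 0.9932 ≈ 55.1834 m.
The two errors are perpendicular, so the maximum displacement is √(55.56² + 55.1834²) ≈ 78.3079 m.
Converting: 78.3079 m × 3.2808 ft/m ≈ 256.92 ft.

257 feet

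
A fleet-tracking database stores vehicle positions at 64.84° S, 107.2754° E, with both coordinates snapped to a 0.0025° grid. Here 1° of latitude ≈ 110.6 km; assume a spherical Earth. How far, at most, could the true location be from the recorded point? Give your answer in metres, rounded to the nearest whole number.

With a 0.0025° grid the true value lies within half a step, ±0.0025°/2 = ±0.00125°, of the stored one.
N–S: 0.00125° × 110600 m/° = 138.25 m.
Longitude error → 0.00125 × 110600 × cos 64.84° = 0.00125 × 110600 × 0.4251 ≈ 58.7766 m.
Combining orthogonally: (138.25² + 58.7766²)^½ ≈ 150.226 m.

150 metres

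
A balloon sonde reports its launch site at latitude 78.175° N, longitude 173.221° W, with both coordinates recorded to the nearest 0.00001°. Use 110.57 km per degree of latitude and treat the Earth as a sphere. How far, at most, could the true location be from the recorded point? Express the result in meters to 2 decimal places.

Rounding to 5 decimal places leaves each coordinate within ±5e-06° of the true value.
Latitude error → 5e-06 × 110570 = 0.55285 m along the meridian.
Longitude error → 5e-06 × 110570 × cos 78.175° = 5e-06 × 110570 × 0.2049 ≈ 0.113292 m.
Combining orthogonally: (0.55285² + 0.113292²)^½ ≈ 0.564339 m.

0.56 meters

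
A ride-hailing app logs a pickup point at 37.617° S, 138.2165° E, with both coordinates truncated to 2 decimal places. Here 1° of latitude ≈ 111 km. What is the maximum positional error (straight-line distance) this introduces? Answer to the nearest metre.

1416 metres

Truncating at 2 decimal places can drop up to a full unit in the last place, so each coordinate may be off by as much as 0.01°.
Latitude error → 0.01 × 111000 = 1110 m along the meridian.
E–W at 37.617°: 0.01° × 111000 × cos 37.617° = 0.01 × 111000 × 0.7921 ≈ 879.241 m.
Combining orthogonally: (1110² + 879.241²)^½ ≈ 1416.04 m.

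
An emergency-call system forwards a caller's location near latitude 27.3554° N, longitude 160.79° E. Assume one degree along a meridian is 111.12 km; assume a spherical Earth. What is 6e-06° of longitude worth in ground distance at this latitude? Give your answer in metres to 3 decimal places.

0.592 metres

At 27.3554° a degree of longitude is 111120 × cos 27.3554° ≈ 98693.8 m, so 6e-06° corresponds to 0.592163 m.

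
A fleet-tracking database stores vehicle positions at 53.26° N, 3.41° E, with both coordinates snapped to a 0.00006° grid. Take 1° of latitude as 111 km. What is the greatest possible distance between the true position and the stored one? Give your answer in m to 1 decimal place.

With a 0.00006° grid the true value lies within half a step, ±0.00006°/2 = ±3e-05°, of the stored one.
N–S: 3e-05° × 111000 m/° = 3.33 m.
E–W at 53.26°: 3e-05° × 111000 × cos 53.26° = 3e-05 × 111000 × 0.5982 ≈ 1.99196 m.
Combining orthogonally: (3.33² + 1.99196²)^½ ≈ 3.88031 m.

3.9 m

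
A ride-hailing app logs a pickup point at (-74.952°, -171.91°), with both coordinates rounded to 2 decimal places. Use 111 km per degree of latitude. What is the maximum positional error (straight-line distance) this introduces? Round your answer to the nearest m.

573 m

Rounding to 2 decimal places leaves each coordinate within ±0.005° of the true value.
North–south component: 0.005° × 111000 = 555 m.
East–west component at 74.952°: 0.005° × 111000 × cos 74.952° ≈ 0.005 × 28818.7 ≈ 144.094 m.
The two errors are perpendicular, so the maximum displacement is √(555² + 144.094²) ≈ 573.4 m.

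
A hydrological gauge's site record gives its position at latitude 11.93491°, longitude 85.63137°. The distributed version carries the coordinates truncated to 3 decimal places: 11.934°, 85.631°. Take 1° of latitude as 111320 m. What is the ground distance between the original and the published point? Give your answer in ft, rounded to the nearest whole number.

The latitude changed by +0.00091° and the longitude by +0.00037°.
North–south shift: 0.00091 × 111320 = 101.301 m.
East–west at this latitude: 0.00037° × 111320 × cos 11.934° ≈ 0.00037 × 108914 = 40.2982 m.
Hypotenuse of the two orthogonal shifts: √(101.301² + 40.2982²) = 109.022 m.
In feet: 109.022 m ÷ 0.3048 ≈ 357.68 ft.

358 ft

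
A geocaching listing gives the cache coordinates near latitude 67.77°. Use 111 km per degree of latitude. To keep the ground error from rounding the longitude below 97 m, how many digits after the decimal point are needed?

At 67.77° one degree of longitude covers 111000 × cos 67.77° ≈ 111000 × 0.3783 ≈ 41994.1 m.
With N decimal places the half-ulp bound is 0.5·10⁻ᴺ°, or 0.5·10⁻ᴺ × 41994.1 m on the ground.
Setting 20997.1 × 10⁻ᴺ ≤ 97 gives 10ᴺ ≥ 216.5, i.e. N ≥ 2.34.
So 3 decimal places suffice (21 m); 2 would allow up to 210 m.

3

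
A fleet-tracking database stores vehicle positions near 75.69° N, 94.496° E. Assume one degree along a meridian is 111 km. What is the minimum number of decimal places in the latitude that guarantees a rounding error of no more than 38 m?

4 decimal places

One degree of latitude covers 111000 m.
Rounding to N decimal places gives at most 0.5 × 10⁻ᴺ degrees of error, i.e. 0.5 × 10⁻ᴺ × 111000 m.
Setting 55500 × 10⁻ᴺ ≤ 38 gives 10ᴺ ≥ 1461, i.e. N ≥ 3.16.
So 4 decimal places suffice (5.55 m); 3 would allow up to 55.5 m.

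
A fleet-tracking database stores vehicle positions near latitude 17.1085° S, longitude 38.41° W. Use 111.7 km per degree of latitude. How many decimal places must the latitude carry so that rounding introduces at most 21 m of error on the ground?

4

One degree of latitude covers 111700 m.
N decimal places → at most half a unit in the last place, 0.5 × 10⁻ᴺ° = 111700/2 × 10⁻ᴺ m.
Setting 55850 × 10⁻ᴺ ≤ 21 gives 10ᴺ ≥ 2660, i.e. N ≥ 3.42.
So 4 decimal places suffice (5.58 m); 3 would allow up to 55.9 m.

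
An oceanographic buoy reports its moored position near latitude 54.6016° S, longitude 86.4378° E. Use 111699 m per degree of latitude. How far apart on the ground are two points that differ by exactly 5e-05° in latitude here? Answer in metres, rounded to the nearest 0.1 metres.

5.6 metres

5e-05° × 111699 m/° = 5.58495 m.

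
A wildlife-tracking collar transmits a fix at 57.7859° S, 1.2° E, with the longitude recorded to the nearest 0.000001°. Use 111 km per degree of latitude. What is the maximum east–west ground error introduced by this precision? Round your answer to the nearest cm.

Rounding to 6 decimal places leaves the longitude within ±5e-07° of the true value.
One degree of longitude at 57.7859° is 111000 × cos 57.7859° ≈ 111000 × 0.5331 = 59172.4 m.
East–west error: 5e-07° × 59172.4 m/° ≈ 0.0295862 m.
That is 0.0295862 m = 2.9586 cm.

3 cm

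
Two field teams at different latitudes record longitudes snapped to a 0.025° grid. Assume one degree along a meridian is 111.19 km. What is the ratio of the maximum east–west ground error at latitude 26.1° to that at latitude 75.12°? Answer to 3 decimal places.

3.497

With a 0.025° grid the true value lies within half a step, ±0.025°/2 = ±0.0125°, of the stored one.
Error at 26.1° = 0.0125° × 111190 × cos 26.1° ≈ 1389.9 × 0.8980 = 1248.1 m.
Error at 75.12° = 0.0125° × 111190 × cos 75.12° ≈ 1389.9 × 0.2568 = 356.91 m.
The ratio reduces to cos 26.1° / cos 75.12° = 0.8980/0.2568 ≈ 3.4971.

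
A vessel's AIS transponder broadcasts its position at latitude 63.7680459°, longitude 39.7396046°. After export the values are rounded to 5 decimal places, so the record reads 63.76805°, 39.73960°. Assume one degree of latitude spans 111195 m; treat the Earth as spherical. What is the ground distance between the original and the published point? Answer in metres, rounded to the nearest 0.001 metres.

Δlat = 63.7680459 − 63.76805 = -0.0000041°; Δlon = 39.7396046 − 39.73960 = +0.0000046°.
N–S: -0.0000041° × 111195 m/° = -0.4559 m.
East–west at this latitude: 0.0000046° × 111195 × cos 63.7681° ≈ 0.0000046 × 49148.9 = 0.226085 m.
Hypotenuse of the two orthogonal shifts: √(0.4559² + 0.226085²) = 0.50888 m.

0.509 metres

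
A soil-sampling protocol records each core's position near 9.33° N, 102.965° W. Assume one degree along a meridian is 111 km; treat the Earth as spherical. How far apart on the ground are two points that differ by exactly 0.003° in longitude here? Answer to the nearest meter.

329 meters

At 9.33° a degree of longitude is 111000 × cos 9.33° ≈ 109532 m, so 0.003° corresponds to 328.595 m.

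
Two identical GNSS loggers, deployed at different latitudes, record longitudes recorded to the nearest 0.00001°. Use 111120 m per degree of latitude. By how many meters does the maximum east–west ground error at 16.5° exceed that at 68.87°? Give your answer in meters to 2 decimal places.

0.33 meters

Rounding to 5 decimal places leaves the longitude within ±5e-06° of the true value.
At 16.5°: 5e-06° × 111120 × cos 16.5° = 5e-06 × 111120 × 0.9588 ≈ 0.53272 m.
Error at 68.87° = 5e-06° × 111120 × cos 68.87° ≈ 0.5556 × 0.3605 = 0.20029 m.
Difference: 0.53272 − 0.20029 = 0.33243 m.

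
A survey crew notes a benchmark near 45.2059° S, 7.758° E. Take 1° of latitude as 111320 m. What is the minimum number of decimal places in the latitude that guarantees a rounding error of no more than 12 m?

One degree of latitude covers 111320 m.
With N decimal places the half-ulp bound is 0.5·10⁻ᴺ°, or 0.5·10⁻ᴺ × 111320 m on the ground.
Need 0.5 × 111320 × 10⁻ᴺ ≤ 12 → 10⁻ᴺ ≤ 2.156e-04, so N ≥ 3.67.
So 4 decimal places suffice (5.57 m); 3 would allow up to 55.7 m.

4 decimal places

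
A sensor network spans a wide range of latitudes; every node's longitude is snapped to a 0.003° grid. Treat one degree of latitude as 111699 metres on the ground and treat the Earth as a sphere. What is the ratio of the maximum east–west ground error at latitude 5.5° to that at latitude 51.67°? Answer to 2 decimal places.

With a 0.003° grid the true value lies within half a step, ±0.003°/2 = ±0.0015°, of the stored one.
Error at 5.5° = 0.0015° × 111699 × cos 5.5° ≈ 167.55 × 0.9954 = 166.78 m.
At 51.67°: 0.0015° × 111699 × cos 51.67° = 0.0015 × 111699 × 0.6202 ≈ 103.91 m.
The ratio reduces to cos 5.5° / cos 51.67° = 0.9954/0.6202 ≈ 1.6050.

1.60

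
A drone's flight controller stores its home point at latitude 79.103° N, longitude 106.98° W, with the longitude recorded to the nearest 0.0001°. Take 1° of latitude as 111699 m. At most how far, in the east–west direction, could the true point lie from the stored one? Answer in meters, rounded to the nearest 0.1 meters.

1.1 meters

Rounding to 4 decimal places leaves the longitude within ±5e-05° of the true value.
One degree of longitude at 79.103° is 111699 × cos 79.103° ≈ 111699 × 0.1890 = 21116 m.
So at most 5e-05° × 21116 ≈ 1.0558 m east–west.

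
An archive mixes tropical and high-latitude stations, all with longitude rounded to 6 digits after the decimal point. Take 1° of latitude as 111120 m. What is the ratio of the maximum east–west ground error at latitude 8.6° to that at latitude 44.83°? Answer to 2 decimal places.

1.39

Rounding to 6 decimal places leaves the longitude within ±5e-07° of the true value.
Error at 8.6° = 5e-07° × 111120 × cos 8.6° ≈ 0.05556 × 0.9888 = 0.054935 m.
At 44.83°: 5e-07° × 111120 × cos 44.83° = 5e-07 × 111120 × 0.7092 ≈ 0.039403 m.
Ratio: 0.054935 / 0.039403 = cos 8.6° / cos 44.83° ≈ 1.3942.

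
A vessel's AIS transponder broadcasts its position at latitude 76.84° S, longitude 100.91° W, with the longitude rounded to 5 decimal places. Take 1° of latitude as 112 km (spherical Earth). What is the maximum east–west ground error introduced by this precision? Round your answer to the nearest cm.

Rounding to 5 decimal places leaves the longitude within ±5e-06° of the true value.
One degree of longitude at 76.84° is 112000 × cos 76.84° ≈ 112000 × 0.2277 = 25499.2 m.
Maximum E–W displacement: 5e-06 × 25499.2 = 0.127496 m.
That is 0.127496 m = 12.75 cm.

13 cm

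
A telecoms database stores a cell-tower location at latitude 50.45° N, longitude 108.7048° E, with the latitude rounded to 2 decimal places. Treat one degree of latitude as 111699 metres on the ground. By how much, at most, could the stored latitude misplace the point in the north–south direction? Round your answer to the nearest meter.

558 meters

Rounding to 2 decimal places leaves the latitude within ±0.005° of the true value.
Along the meridian that is 0.005° × 111699 m/° = 558.495 m.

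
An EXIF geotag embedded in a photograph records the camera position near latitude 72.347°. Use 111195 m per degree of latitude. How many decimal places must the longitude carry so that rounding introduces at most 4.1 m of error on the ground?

4 decimal places

At 72.347° one degree of longitude covers 111195 × cos 72.347° ≈ 111195 × 0.3033 ≈ 33720 m.
Rounding to N decimal places gives at most 0.5 × 10⁻ᴺ degrees of error, i.e. 0.5 × 10⁻ᴺ × 33720 m.
Setting 16860 × 10⁻ᴺ ≤ 4.1 gives 10ᴺ ≥ 4112, i.e. N ≥ 3.61.
So 4 decimal places suffice (1.69 m); 3 would allow up to 16.9 m.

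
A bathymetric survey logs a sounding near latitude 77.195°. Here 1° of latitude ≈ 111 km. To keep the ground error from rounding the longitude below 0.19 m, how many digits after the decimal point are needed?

At 77.195° one degree of longitude covers 111000 × cos 77.195° ≈ 111000 × 0.2216 ≈ 24601.3 m.
Rounding to N decimal places gives at most 0.5 × 10⁻ᴺ degrees of error, i.e. 0.5 × 10⁻ᴺ × 24601.3 m.
Need 0.5 × 24601.3 × 10⁻ᴺ ≤ 0.19 → 10⁻ᴺ ≤ 1.545e-05, so N ≥ 4.81.
At 4 places the error can reach 1.23 m, but 5 places keeps it to 0.123 m.

5 decimal places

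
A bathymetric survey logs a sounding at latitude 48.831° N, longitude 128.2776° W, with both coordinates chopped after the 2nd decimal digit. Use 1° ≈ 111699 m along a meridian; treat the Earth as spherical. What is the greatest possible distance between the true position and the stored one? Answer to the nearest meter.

1337 meters

Truncating at 2 decimal places can drop up to a full unit in the last place, so each coordinate may be off by as much as 0.01°.
Latitude error → 0.01 × 111699 = 1116.99 m along the meridian.
E–W at 48.831°: 0.01° × 111699 × cos 48.831° = 0.01 × 111699 × 0.6583 ≈ 735.295 m.
Combining orthogonally: (1116.99² + 735.295²)^½ ≈ 1337.28 m.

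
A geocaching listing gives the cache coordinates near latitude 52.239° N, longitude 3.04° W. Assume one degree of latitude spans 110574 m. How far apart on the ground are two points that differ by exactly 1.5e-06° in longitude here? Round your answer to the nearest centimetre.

1.5e-06° of longitude at 52.239° is 1.5e-06 × 110574 × cos 52.239° ≈ 1.5e-06 × 67712.1 = 0.101568 m.
That is 0.101568 m = 10.157 cm.

10 centimetres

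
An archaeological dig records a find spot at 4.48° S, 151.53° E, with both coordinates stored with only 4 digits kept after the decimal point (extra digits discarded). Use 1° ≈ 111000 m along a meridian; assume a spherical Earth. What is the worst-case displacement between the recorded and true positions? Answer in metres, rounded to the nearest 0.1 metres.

15.7 metres

Truncating at 4 decimal places can drop up to a full unit in the last place, so each coordinate may be off by as much as 0.0001°.
N–S: 0.0001° × 111000 m/° = 11.1 m.
East–west component at 4.48°: 0.0001° × 111000 × cos 4.48° ≈ 0.0001 × 110661 ≈ 11.0661 m.
The two errors are perpendicular, so the maximum displacement is √(11.1² + 11.0661²) ≈ 15.6738 m.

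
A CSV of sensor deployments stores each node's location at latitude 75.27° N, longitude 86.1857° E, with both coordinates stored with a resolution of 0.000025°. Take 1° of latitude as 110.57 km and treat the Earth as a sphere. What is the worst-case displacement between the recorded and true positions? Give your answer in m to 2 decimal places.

1.43 m

With a 0.000025° grid the true value lies within half a step, ±0.000025°/2 = ±1.25e-05°, of the stored one.
Latitude error → 1.25e-05 × 110570 = 1.38213 m along the meridian.
Longitude error → 1.25e-05 × 110570 × cos 75.27° = 1.25e-05 × 110570 × 0.2543 ≈ 0.351425 m.
The two errors are perpendicular, so the maximum displacement is √(1.38213² + 0.351425²) ≈ 1.4261 m.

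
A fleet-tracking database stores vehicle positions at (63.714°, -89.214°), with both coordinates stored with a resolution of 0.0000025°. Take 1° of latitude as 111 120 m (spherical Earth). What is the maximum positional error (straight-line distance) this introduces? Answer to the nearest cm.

15 cm

With a 0.0000025° grid the true value lies within half a step, ±0.0000025°/2 = ±1.25e-06°, of the stored one.
N–S: 1.25e-06° × 111120 m/° = 0.1389 m.
E–W at 63.714°: 1.25e-06° × 111120 × cos 63.714° = 1.25e-06 × 111120 × 0.4429 ≈ 0.0615122 m.
Worst case both components are at the extreme and orthogonal: √(0.1389² + 0.0615122²) ≈ 0.151911 m.
That is 0.151911 m = 15.191 cm.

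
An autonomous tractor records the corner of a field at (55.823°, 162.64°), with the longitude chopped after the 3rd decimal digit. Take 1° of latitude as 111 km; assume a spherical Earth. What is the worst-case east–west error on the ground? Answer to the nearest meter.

Truncating at 3 decimal places can drop up to a full unit in the last place, so the longitude may be off by as much as 0.001°.
At latitude 55.823° a degree of longitude spans 111000 m × cos 55.823° = 111000 × 0.5618 ≈ 62354.4 m.
So at most 0.001° × 62354.4 ≈ 62.3544 m east–west.

62 meters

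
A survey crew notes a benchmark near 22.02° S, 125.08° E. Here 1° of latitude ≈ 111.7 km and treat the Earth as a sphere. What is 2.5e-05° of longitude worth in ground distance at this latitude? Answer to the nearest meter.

2.5e-05° of longitude at 22.02° is 2.5e-05 × 111700 × cos 22.02° ≈ 2.5e-05 × 103552 = 2.5888 m.

3 meters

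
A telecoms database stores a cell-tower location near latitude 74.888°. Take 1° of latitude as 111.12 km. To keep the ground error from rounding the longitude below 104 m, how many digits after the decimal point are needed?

3

At 74.888° one degree of longitude covers 111120 × cos 74.888° ≈ 111120 × 0.2607 ≈ 28969.7 m.
Rounding to N decimal places gives at most 0.5 × 10⁻ᴺ degrees of error, i.e. 0.5 × 10⁻ᴺ × 28969.7 m.
Setting 14484.9 × 10⁻ᴺ ≤ 104 gives 10ᴺ ≥ 139.3, i.e. N ≥ 2.14.
N = 2 would give 145 m (too coarse); N = 3 gives 14.5 m ≤ 104 m.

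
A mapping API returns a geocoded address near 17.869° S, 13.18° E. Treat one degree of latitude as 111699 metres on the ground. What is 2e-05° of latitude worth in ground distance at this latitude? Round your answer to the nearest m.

2e-05° × 111699 m/° = 2.23398 m.

2 m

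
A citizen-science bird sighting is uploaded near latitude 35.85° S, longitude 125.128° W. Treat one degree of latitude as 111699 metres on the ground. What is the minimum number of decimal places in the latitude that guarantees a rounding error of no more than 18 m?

4

One degree of latitude covers 111699 m.
N decimal places → at most half a unit in the last place, 0.5 × 10⁻ᴺ° = 111699/2 × 10⁻ᴺ m.
Setting 55849.5 × 10⁻ᴺ ≤ 18 gives 10ᴺ ≥ 3103, i.e. N ≥ 3.49.
At 3 places the error can reach 55.8 m, but 4 places keeps it to 5.58 m.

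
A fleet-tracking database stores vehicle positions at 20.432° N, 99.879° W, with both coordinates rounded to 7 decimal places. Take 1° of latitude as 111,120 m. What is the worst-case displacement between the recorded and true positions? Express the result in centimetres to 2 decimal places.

Rounding to 7 decimal places leaves each coordinate within ±5e-08° of the true value.
Latitude error → 5e-08 × 111120 = 0.005556 m along the meridian.
Longitude error → 5e-08 × 111120 × cos 20.432° = 5e-08 × 111120 × 0.9371 ≈ 0.00520646 m.
Combining orthogonally: (0.005556² + 0.00520646²)^½ ≈ 0.00761422 m.
That is 0.00761422 m = 0.76142 cm.

0.76 centimetres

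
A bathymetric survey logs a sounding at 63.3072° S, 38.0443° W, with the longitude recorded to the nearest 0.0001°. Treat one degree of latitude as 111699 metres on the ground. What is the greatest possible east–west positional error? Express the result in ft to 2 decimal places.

8.23 ft

Rounding to 4 decimal places leaves the longitude within ±5e-05° of the true value.
Parallels shrink by cos φ, so at 63.3072° a degree of longitude is 111699 × 0.4492 ≈ 50175.9 m.
Maximum E–W displacement: 5e-05 × 50175.9 = 2.5088 m.
Converting: 2.5088 m × 3.2808 ft/m ≈ 8.231 ft.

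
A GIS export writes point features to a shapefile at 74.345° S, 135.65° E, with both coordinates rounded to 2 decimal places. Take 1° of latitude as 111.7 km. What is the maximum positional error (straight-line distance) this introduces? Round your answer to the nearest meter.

Rounding to 2 decimal places leaves each coordinate within ±0.005° of the true value.
Latitude error → 0.005 × 111700 = 558.5 m along the meridian.
Longitude error → 0.005 × 111700 × cos 74.345° = 0.005 × 111700 × 0.2698 ≈ 150.708 m.
Worst case both components are at the extreme and orthogonal: √(558.5² + 150.708²) ≈ 578.477 m.

578 meters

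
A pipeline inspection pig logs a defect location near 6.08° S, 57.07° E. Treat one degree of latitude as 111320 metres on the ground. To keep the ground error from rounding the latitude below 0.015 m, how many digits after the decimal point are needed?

7

One degree of latitude covers 111320 m.
N decimal places → at most half a unit in the last place, 0.5 × 10⁻ᴺ° = 111320/2 × 10⁻ᴺ m.
Need 0.5 × 111320 × 10⁻ᴺ ≤ 0.015 → 10⁻ᴺ ≤ 2.695e-07, so N ≥ 6.57.
At 6 places the error can reach 0.0557 m, but 7 places keeps it to 0.00557 m.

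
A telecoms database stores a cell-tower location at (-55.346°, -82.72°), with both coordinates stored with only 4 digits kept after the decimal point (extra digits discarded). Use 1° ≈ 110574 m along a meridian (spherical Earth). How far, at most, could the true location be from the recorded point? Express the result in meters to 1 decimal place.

12.7 meters

Truncating at 4 decimal places can drop up to a full unit in the last place, so each coordinate may be off by as much as 0.0001°.
Latitude error → 0.0001 × 110574 = 11.0574 m along the meridian.
Longitude error → 0.0001 × 110574 × cos 55.346° = 0.0001 × 110574 × 0.5686 ≈ 6.28745 m.
Combining orthogonally: (11.0574² + 6.28745²)^½ ≈ 12.72 m.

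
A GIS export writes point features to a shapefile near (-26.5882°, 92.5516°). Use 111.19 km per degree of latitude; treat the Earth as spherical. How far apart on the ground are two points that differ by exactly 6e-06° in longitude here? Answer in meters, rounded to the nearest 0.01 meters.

6e-06° of longitude at 26.5882° is 6e-06 × 111190 × cos 26.5882° ≈ 6e-06 × 99431.3 = 0.596588 m.

0.60 meters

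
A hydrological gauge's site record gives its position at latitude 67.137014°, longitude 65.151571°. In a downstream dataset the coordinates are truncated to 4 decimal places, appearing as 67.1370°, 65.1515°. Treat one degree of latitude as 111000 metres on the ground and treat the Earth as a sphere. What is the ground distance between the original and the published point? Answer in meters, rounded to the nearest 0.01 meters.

3.43 meters

Δlat = 67.137014 − 67.1370 = +0.000014°; Δlon = 65.151571 − 65.1515 = +0.000071°.
North–south shift: 0.000014 × 111000 = 1.554 m.
E–W at 67.137°: 0.000071° × 111000 × cos 67.137° = 0.000071 × 111000 × 0.3885 ≈ 3.062 m.
Combined displacement = (1.554² + 3.062²)^½ ≈ 3.43376 m.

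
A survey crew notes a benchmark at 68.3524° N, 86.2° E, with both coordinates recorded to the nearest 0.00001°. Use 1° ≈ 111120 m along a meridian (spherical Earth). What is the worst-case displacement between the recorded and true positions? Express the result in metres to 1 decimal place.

Rounding to 5 decimal places leaves each coordinate within ±5e-06° of the true value.
North–south component: 5e-06° × 111120 = 0.5556 m.
E–W at 68.3524°: 5e-06° × 111120 × cos 68.3524° = 5e-06 × 111120 × 0.3689 ≈ 0.204959 m.
Worst case both components are at the extreme and orthogonal: √(0.5556² + 0.204959²) ≈ 0.592199 m.

0.6 metres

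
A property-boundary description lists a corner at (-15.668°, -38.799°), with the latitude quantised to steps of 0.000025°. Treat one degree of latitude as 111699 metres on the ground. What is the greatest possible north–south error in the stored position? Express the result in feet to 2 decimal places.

With a 0.000025° grid the true value lies within half a step, ±0.000025°/2 = ±1.25e-05°, of the stored one.
North–south distance: 1.25e-05° × 111699 m/° = 1.39624 m.
Converting: 1.39624 m × 3.2808 ft/m ≈ 4.5808 ft.

4.58 feet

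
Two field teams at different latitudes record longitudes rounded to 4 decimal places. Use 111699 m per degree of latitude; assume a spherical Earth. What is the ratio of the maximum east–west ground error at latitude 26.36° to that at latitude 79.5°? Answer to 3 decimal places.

Rounding to 4 decimal places leaves the longitude within ±5e-05° of the true value.
Error at 26.36° = 5e-05° × 111699 × cos 26.36° ≈ 5.585 × 0.8960 = 5.0042 m.
Error at 79.5° = 5e-05° × 111699 × cos 79.5° ≈ 5.585 × 0.1822 = 1.0178 m.
Ratio: 5.0042 / 1.0178 = cos 26.36° / cos 79.5° ≈ 4.9168.

4.917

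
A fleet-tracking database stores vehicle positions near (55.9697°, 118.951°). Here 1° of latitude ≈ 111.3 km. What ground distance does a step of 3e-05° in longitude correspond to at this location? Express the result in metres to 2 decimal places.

One degree of longitude here spans 111300 × cos 55.9697° = 111300 × 0.5596 ≈ 62287 m; 3e-05° of that is 1.86861 m.

1.87 metres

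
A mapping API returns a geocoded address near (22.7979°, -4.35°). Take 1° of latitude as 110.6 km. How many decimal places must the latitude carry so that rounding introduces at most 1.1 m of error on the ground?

5

One degree of latitude covers 110600 m.
With N decimal places the half-ulp bound is 0.5·10⁻ᴺ°, or 0.5·10⁻ᴺ × 110600 m on the ground.
Need 0.5 × 110600 × 10⁻ᴺ ≤ 1.1 → 10⁻ᴺ ≤ 1.989e-05, so N ≥ 4.70.
So 5 decimal places suffice (0.553 m); 4 would allow up to 5.53 m.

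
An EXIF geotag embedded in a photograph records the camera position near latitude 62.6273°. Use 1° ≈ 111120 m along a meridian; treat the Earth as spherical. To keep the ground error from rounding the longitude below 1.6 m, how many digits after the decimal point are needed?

5 decimal places

At 62.6273° one degree of longitude covers 111120 × cos 62.6273° ≈ 111120 × 0.4598 ≈ 51090.4 m.
Rounding to N decimal places gives at most 0.5 × 10⁻ᴺ degrees of error, i.e. 0.5 × 10⁻ᴺ × 51090.4 m.
Setting 25545.2 × 10⁻ᴺ ≤ 1.6 gives 10ᴺ ≥ 1.597e+04, i.e. N ≥ 4.20.
At 4 places the error can reach 2.55 m, but 5 places keeps it to 0.255 m.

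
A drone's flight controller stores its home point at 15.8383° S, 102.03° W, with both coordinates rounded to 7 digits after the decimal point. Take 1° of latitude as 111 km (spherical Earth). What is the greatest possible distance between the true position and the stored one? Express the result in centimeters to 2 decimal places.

0.77 centimeters

Rounding to 7 decimal places leaves each coordinate within ±5e-08° of the true value.
North–south component: 5e-08° × 111000 = 0.00555 m.
East–west component at 15.8383°: 5e-08° × 111000 × cos 15.8383° ≈ 5e-08 × 106786 ≈ 0.0053393 m.
The two errors are perpendicular, so the maximum displacement is √(0.00555² + 0.0053393²) ≈ 0.00770134 m.
That is 0.00770134 m = 0.77013 cm.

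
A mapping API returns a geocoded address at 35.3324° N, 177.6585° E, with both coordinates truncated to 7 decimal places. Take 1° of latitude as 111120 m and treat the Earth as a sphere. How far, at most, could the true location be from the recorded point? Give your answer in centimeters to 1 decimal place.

1.4 centimeters

Truncating at 7 decimal places can drop up to a full unit in the last place, so each coordinate may be off by as much as 1e-07°.
North–south component: 1e-07° × 111120 = 0.011112 m.
East–west component at 35.3324°: 1e-07° × 111120 × cos 35.3324° ≈ 1e-07 × 90652.9 ≈ 0.00906529 m.
The two errors are perpendicular, so the maximum displacement is √(0.011112² + 0.00906529²) ≈ 0.0143407 m.
That is 0.0143407 m = 1.4341 cm.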